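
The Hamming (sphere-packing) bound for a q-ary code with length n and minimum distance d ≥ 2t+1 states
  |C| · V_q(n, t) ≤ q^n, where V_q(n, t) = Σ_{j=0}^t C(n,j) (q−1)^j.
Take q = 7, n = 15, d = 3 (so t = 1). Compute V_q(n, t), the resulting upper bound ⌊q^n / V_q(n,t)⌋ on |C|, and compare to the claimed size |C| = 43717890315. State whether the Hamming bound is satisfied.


V_q(n, t) = 91, q^n = 4747561509943, Hamming bound = 52171005603, |C| = 43717890315 ≤ bound (satisfied).

Step 1: Compute V_q(n, t) = Σ_{j=0}^1 C(n, j) (q−1)^j.
  j = 0: C(15,0)·(6)^0 = 1·1 = 1.
  j = 1: C(15,1)·(6)^1 = 15·6 = 90.
  V_q(n, t) = 1 + 90 = 91.
Step 2: q^n = 7^15 = 4747561509943.
Step 3: Hamming bound ⌊q^n / V_q(n,t)⌋ = ⌊4747561509943/91⌋ = 52171005603.
Step 4: Compare |C| = 43717890315 to 52171005603: satisfied.
The claimed |C| lies below the Hamming bound.


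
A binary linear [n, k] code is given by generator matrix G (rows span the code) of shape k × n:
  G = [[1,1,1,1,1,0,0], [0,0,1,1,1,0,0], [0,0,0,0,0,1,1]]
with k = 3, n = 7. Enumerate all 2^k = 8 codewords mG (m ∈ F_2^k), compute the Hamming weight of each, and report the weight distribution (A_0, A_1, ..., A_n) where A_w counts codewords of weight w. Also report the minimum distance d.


Weight distribution: A_0 = 1, A_2 = 2, A_3 = 1, A_4 = 1, A_5 = 2, A_7 = 1. Minimum distance d = 2.

Enumerate all 2^3 = 8 messages m ∈ F_2^3.
For each, compute codeword c = mG in F_2^7, then tally its weight.
  m = 000 → c = 0000000, weight = 0.
  m = 100 → c = 1111100, weight = 5.
  m = 010 → c = 0011100, weight = 3.
  m = 110 → c = 1100000, weight = 2.
  m = 001 → c = 0000011, weight = 2.
  m = 101 → c = 1111111, weight = 7.
  m = 011 → c = 0011111, weight = 5.
  m = 111 → c = 1100011, weight = 4.
Tally weights:
  weight 0: 1 codewords.
  weight 2: 2 codewords.
  weight 3: 1 codewords.
  weight 4: 1 codewords.
  weight 5: 2 codewords.
  weight 7: 1 codewords.
Minimum distance d = smallest w > 0 with A_w > 0 = 2.
Sanity: Σ A_w = 8 = 2^3 = 8 ✓.


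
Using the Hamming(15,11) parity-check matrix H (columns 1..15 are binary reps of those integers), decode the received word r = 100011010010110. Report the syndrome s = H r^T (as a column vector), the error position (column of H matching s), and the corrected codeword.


s = (0, 0, 1, 0)^T, error position = 2, corrected codeword c = 110011010010110

Compute s = H r^T mod 2 one row at a time:
  s_1 = 1 + 0 + 0 + 1 + 0 + 1 + 1 + 0 = 4 ≡ 0 (mod 2).
  s_2 = 0 + 1 + 1 + 0 + 0 + 1 + 1 + 0 = 4 ≡ 0 (mod 2).
  s_3 = 0 + 0 + 1 + 0 + 0 + 1 + 1 + 0 = 3 ≡ 1 (mod 2).
  s_4 = 1 + 0 + 1 + 0 + 0 + 1 + 1 + 0 = 4 ≡ 0 (mod 2).
s = (0, 0, 1, 0)^T — this equals column 2 of H (binary 0010), so error is at position 2.
Correct: flip bit 2 of r = 100011010010110 to get c = 110011010010110.


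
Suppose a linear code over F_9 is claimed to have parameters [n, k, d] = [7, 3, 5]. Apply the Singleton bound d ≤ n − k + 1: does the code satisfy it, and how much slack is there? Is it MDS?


Singleton RHS = n − k + 1 = 5, slack = 0, bound satisfied, MDS.

Singleton bound: d ≤ n − k + 1.
Here n = 7, k = 3, so n − k + 1 = 5.
Given d = 5, check d ≤ 5: YES.
Slack = (n − k + 1) − d = 0.
The code is MDS (slack = 0).
Description: the claimed parameters are [7, 3, 5]_9; such a code would be MDS (meets Singleton bound).


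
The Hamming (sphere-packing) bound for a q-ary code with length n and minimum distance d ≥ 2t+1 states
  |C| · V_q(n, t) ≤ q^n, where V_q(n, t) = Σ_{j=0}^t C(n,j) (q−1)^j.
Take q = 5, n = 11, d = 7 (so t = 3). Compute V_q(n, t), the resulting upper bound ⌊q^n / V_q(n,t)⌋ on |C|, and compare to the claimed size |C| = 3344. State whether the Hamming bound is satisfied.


V_q(n, t) = 11485, q^n = 48828125, Hamming bound = 4251, |C| = 3344 ≤ bound (satisfied).

Step 1: Compute V_q(n, t) = Σ_{j=0}^3 C(n, j) (q−1)^j.
  j = 0: C(11,0)·(4)^0 = 1·1 = 1.
  j = 1: C(11,1)·(4)^1 = 11·4 = 44.
  j = 2: C(11,2)·(4)^2 = 55·16 = 880.
  j = 3: C(11,3)·(4)^3 = 165·64 = 10560.
  V_q(n, t) = 1 + 44 + 880 + 10560 = 11485.
Step 2: q^n = 5^11 = 48828125.
Step 3: Hamming bound ⌊q^n / V_q(n,t)⌋ = ⌊48828125/11485⌋ = 4251.
Step 4: Compare |C| = 3344 to 4251: satisfied.
The claimed |C| lies below the Hamming bound.


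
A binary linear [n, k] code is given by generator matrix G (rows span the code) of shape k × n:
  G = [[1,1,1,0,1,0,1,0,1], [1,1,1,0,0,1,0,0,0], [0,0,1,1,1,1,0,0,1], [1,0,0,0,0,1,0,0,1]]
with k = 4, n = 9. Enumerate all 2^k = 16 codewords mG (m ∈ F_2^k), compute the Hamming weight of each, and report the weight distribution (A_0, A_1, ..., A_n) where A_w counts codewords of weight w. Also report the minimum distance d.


Weight distribution: A_0 = 1, A_3 = 4, A_4 = 5, A_5 = 4, A_6 = 2. Minimum distance d = 3.

Enumerate all 2^4 = 16 messages m ∈ F_2^4.
For each, compute codeword c = mG in F_2^9, then tally its weight.
  m = 0000 → c = 000000000, weight = 0.
  m = 1000 → c = 111010101, weight = 6.
  m = 0100 → c = 111001000, weight = 4.
  m = 1100 → c = 000011101, weight = 4.
  m = 0010 → c = 001111001, weight = 5.
  m = 1010 → c = 110101100, weight = 5.
  m = 0110 → c = 110110001, weight = 5.
  m = 1110 → c = 001100100, weight = 3.
  m = 0001 → c = 100001001, weight = 3.
  m = 1001 → c = 011011100, weight = 5.
  m = 0101 → c = 011000001, weight = 3.
  m = 1101 → c = 100010100, weight = 3.
  m = 0011 → c = 101110000, weight = 4.
  m = 1011 → c = 010100101, weight = 4.
  m = 0111 → c = 010111000, weight = 4.
  m = 1111 → c = 101101101, weight = 6.
Tally weights:
  weight 0: 1 codewords.
  weight 3: 4 codewords.
  weight 4: 5 codewords.
  weight 5: 4 codewords.
  weight 6: 2 codewords.
Minimum distance d = smallest w > 0 with A_w > 0 = 3.
Sanity: Σ A_w = 16 = 2^4 = 16 ✓.


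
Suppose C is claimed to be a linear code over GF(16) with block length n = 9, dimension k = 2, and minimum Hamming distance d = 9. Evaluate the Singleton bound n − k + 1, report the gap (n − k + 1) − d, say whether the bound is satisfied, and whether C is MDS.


Singleton RHS = n − k + 1 = 8, slack = -1, bound violated (no such code; not MDS).

Singleton bound: d ≤ n − k + 1.
Here n = 9, k = 2, so n − k + 1 = 8.
Given d = 9, check d ≤ 8: NO.
Slack = (n − k + 1) − d = -1.
The slack is negative: d = 9 exceeds n − k + 1 = 8 by 1, so the Singleton bound is violated and no linear [9, 2, 9]_16 code can exist. In particular it is not MDS (MDS requires d = n − k + 1 exactly).
Description: the claimed parameters are [9, 2, 9]_16; such a code would be impossible (violates the Singleton bound).


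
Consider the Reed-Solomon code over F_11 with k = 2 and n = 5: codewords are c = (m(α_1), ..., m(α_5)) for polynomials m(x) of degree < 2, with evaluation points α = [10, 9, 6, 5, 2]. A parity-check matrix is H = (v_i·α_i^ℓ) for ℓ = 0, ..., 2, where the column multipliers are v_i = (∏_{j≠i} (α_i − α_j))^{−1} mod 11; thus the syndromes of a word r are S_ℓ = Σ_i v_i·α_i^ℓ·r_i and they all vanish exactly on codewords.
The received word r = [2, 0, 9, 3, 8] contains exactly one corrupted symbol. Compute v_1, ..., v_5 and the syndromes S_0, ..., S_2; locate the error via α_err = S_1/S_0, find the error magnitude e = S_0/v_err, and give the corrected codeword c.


S = (1, 6, 3), error at position 3, error magnitude e = 4, c = [2, 0, 5, 3, 8].

Step 1: column multipliers v_i = (∏_{j≠i}(α_i − α_j))^{−1} mod 11.
  i = 1 (α = 10): (10−9)(10−6)(10−5)(10−2) = 1·4·5·8 = 160 ≡ 6, so v_1 = 6^{−1} = 2 (mod 11).
  i = 2 (α = 9): (9−10)(9−6)(9−5)(9−2) = (−1)·3·4·7 = −84 ≡ 4, so v_2 = 4^{−1} = 3 (mod 11).
  i = 3 (α = 6): (6−10)(6−9)(6−5)(6−2) = (−4)·(−3)·1·4 = 48 ≡ 4, so v_3 = 4^{−1} = 3 (mod 11).
  i = 4 (α = 5): (5−10)(5−9)(5−6)(5−2) = (−5)·(−4)·(−1)·3 = −60 ≡ 6, so v_4 = 6^{−1} = 2 (mod 11).
  i = 5 (α = 2): (2−10)(2−9)(2−6)(2−5) = (−8)·(−7)·(−4)·(−3) = 672 ≡ 1, so v_5 = 1^{−1} = 1 (mod 11).
  v = [2, 3, 3, 2, 1].
Step 2: syndromes of r = [2, 0, 9, 3, 8] (all sums mod 11).
  S_0 = Σ v_i r_i = 2·2 + 3·0 + 3·9 + 2·3 + 1·8 = 45 ≡ 1.
  S_1 = Σ v_i α_i r_i = 2·10·2 + 3·9·0 + 3·6·9 + 2·5·3 + 1·2·8 = 248 ≡ 6.
  α_i^2 mod 11 = [1, 4, 3, 3, 4].
  S_2 = Σ v_i α_i^2 r_i = 2·1·2 + 3·4·0 + 3·3·9 + 2·3·3 + 1·4·8 = 135 ≡ 3.
  S = (1, 6, 3) ≠ 0, so r is not a codeword (an error is present).
Step 3: locate the error. For a single error e at position i, S_ℓ = v_i·e·α_i^ℓ, so α_err = S_1/S_0.
  S_0^{−1} = 1^{−1} = 1 (mod 11), so α_err = 6·1 = 6 ≡ 6 = α_3. Error position i = 3.
  Consistency check: S_2/S_1 = 3·2 = 6 ≡ 6 = α_err ✓ (single-error assumption holds).
Step 4: error magnitude e = S_0/v_3 = S_0·∏_{j≠3}(α_3 − α_j) = 1·4 = 4 ≡ 4 (mod 11).
Step 5: correct position 3: c_3 = r_3 − e = 9 − 4 ≡ 5 (mod 11). Hence c = [2, 0, 5, 3, 8].
  Check: interpolating c through the α_i gives m(x) = 4 + 2·x (degree < 2) with m(α_i) = c_i for every i, so c is indeed a codeword.


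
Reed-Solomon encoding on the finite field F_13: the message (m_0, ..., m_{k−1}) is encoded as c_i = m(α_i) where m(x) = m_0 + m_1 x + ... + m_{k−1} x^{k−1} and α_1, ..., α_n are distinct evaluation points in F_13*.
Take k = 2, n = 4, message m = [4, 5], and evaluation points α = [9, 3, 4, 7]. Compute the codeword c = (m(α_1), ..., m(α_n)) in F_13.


c = [10, 6, 11, 0]

Message polynomial: m(x) = 4 + 5·x (mod 13).
For each evaluation point α_i, compute m(α_i) mod 13:
  α_1 = 9: Horner steps 5 → 10, so m(9) = 10.
  α_2 = 3: Horner steps 5 → 6, so m(3) = 6.
  α_3 = 4: Horner steps 5 → 11, so m(4) = 11.
  α_4 = 7: Horner steps 5 → 0, so m(7) = 0.
Codeword c = [10, 6, 11, 0] ∈ F_13^4.


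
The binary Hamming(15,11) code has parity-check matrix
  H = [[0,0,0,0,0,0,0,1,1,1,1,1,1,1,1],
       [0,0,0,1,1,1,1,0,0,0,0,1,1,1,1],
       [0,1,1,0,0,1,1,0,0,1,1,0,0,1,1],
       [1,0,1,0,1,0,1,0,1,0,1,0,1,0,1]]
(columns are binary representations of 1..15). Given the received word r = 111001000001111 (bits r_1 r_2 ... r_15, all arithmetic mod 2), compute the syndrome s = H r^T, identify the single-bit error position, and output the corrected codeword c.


s = (0, 1, 1, 0)^T, error position = 6, corrected codeword c = 111000000001111

Compute s = H r^T mod 2 one row at a time:
  s_1 = 0 + 0 + 0 + 0 + 1 + 1 + 1 + 1 = 4 ≡ 0 (mod 2).
  s_2 = 0 + 0 + 1 + 0 + 1 + 1 + 1 + 1 = 5 ≡ 1 (mod 2).
  s_3 = 1 + 1 + 1 + 0 + 0 + 0 + 1 + 1 = 5 ≡ 1 (mod 2).
  s_4 = 1 + 1 + 0 + 0 + 0 + 0 + 1 + 1 = 4 ≡ 0 (mod 2).
s = (0, 1, 1, 0)^T — this equals column 6 of H (binary 0110), so error is at position 6.
Correct: flip bit 6 of r = 111001000001111 to get c = 111000000001111.


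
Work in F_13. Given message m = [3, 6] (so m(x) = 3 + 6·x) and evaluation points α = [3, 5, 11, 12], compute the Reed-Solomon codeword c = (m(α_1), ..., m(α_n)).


c = [8, 7, 4, 10]

Message polynomial: m(x) = 3 + 6·x (mod 13).
For each evaluation point α_i, compute m(α_i) mod 13:
  α_1 = 3: Horner steps 6 → 8, so m(3) = 8.
  α_2 = 5: Horner steps 6 → 7, so m(5) = 7.
  α_3 = 11: Horner steps 6 → 4, so m(11) = 4.
  α_4 = 12: Horner steps 6 → 10, so m(12) = 10.
Codeword c = [8, 7, 4, 10] ∈ F_13^4.


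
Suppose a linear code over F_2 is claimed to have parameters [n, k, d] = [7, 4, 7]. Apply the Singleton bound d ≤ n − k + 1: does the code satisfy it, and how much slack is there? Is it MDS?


Singleton RHS = n − k + 1 = 4, slack = -3, bound violated (no such code; not MDS).

Singleton bound: d ≤ n − k + 1.
Here n = 7, k = 4, so n − k + 1 = 4.
Given d = 7, check d ≤ 4: NO.
Slack = (n − k + 1) − d = -3.
The slack is negative: d = 7 exceeds n − k + 1 = 4 by 3, so the Singleton bound is violated and no linear [7, 4, 7]_2 code can exist. In particular it is not MDS (MDS requires d = n − k + 1 exactly).
Description: the claimed parameters are [7, 4, 7]_2; such a code would be impossible (violates the Singleton bound).


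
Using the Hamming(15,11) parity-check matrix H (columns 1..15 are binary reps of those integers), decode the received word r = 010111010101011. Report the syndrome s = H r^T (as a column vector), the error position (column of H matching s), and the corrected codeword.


s = (1, 0, 1, 0)^T, error position = 10, corrected codeword c = 010111010001011

Compute s = H r^T mod 2 one row at a time:
  s_1 = 1 + 0 + 1 + 0 + 1 + 0 + 1 + 1 = 5 ≡ 1 (mod 2).
  s_2 = 1 + 1 + 1 + 0 + 1 + 0 + 1 + 1 = 6 ≡ 0 (mod 2).
  s_3 = 1 + 0 + 1 + 0 + 1 + 0 + 1 + 1 = 5 ≡ 1 (mod 2).
  s_4 = 0 + 0 + 1 + 0 + 0 + 0 + 0 + 1 = 2 ≡ 0 (mod 2).
s = (1, 0, 1, 0)^T — this equals column 10 of H (binary 1010), so error is at position 10.
Correct: flip bit 10 of r = 010111010101011 to get c = 010111010001011.


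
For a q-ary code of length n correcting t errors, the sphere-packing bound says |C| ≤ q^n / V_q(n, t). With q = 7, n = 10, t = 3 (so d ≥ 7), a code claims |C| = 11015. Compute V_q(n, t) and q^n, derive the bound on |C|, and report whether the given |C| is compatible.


V_q(n, t) = 27601, q^n = 282475249, Hamming bound = 10234, |C| = 11015 > bound (violated).

Step 1: Compute V_q(n, t) = Σ_{j=0}^3 C(n, j) (q−1)^j.
  j = 0: C(10,0)·(6)^0 = 1·1 = 1.
  j = 1: C(10,1)·(6)^1 = 10·6 = 60.
  j = 2: C(10,2)·(6)^2 = 45·36 = 1620.
  j = 3: C(10,3)·(6)^3 = 120·216 = 25920.
  V_q(n, t) = 1 + 60 + 1620 + 25920 = 27601.
Step 2: q^n = 7^10 = 282475249.
Step 3: Hamming bound ⌊q^n / V_q(n,t)⌋ = ⌊282475249/27601⌋ = 10234.
Step 4: Compare |C| = 11015 to 10234: violated.
The claimed |C| lies above the Hamming bound, so no 7-ary code of length 10 with d ≥ 7 can have 11015 codewords.


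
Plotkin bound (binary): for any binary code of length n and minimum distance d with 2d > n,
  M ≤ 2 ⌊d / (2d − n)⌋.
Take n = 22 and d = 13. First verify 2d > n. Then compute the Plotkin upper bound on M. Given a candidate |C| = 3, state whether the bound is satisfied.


Plotkin bound M ≤ 6; given |C| = 3 ≤ bound (satisfied).

Check applicability: 2d = 26, n = 22.
2d − n = 4 > 0, so Plotkin applies.
Compute d/(2d−n) = 13/4 ≈ 3.2500.
⌊d/(2d−n)⌋ = 3.
Plotkin bound: M ≤ 2·3 = 6.
Given |C| = 3, check: satisfied.
This |C| is below the Plotkin bound.


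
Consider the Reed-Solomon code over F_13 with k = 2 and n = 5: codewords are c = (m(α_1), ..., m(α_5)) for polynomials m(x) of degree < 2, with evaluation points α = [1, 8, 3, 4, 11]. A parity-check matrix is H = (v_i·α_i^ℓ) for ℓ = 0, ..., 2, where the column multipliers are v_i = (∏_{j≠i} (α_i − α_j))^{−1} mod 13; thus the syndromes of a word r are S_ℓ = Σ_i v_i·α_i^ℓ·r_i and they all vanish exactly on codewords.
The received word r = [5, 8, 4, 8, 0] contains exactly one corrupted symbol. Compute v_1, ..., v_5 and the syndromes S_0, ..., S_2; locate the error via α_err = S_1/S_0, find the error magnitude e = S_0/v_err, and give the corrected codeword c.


S = (4, 3, 12), error at position 4, error magnitude e = 11, c = [5, 8, 4, 10, 0].

Step 1: column multipliers v_i = (∏_{j≠i}(α_i − α_j))^{−1} mod 13.
  i = 1 (α = 1): (1−8)(1−3)(1−4)(1−11) = (−7)·(−2)·(−3)·(−10) = 420 ≡ 4, so v_1 = 4^{−1} = 10 (mod 13).
  i = 2 (α = 8): (8−1)(8−3)(8−4)(8−11) = 7·5·4·(−3) = −420 ≡ 9, so v_2 = 9^{−1} = 3 (mod 13).
  i = 3 (α = 3): (3−1)(3−8)(3−4)(3−11) = 2·(−5)·(−1)·(−8) = −80 ≡ 11, so v_3 = 11^{−1} = 6 (mod 13).
  i = 4 (α = 4): (4−1)(4−8)(4−3)(4−11) = 3·(−4)·1·(−7) = 84 ≡ 6, so v_4 = 6^{−1} = 11 (mod 13).
  i = 5 (α = 11): (11−1)(11−8)(11−3)(11−4) = 10·3·8·7 = 1680 ≡ 3, so v_5 = 3^{−1} = 9 (mod 13).
  v = [10, 3, 6, 11, 9].
Step 2: syndromes of r = [5, 8, 4, 8, 0] (all sums mod 13).
  S_0 = Σ v_i r_i = 10·5 + 3·8 + 6·4 + 11·8 + 9·0 = 186 ≡ 4.
  S_1 = Σ v_i α_i r_i = 10·1·5 + 3·8·8 + 6·3·4 + 11·4·8 + 9·11·0 = 666 ≡ 3.
  α_i^2 mod 13 = [1, 12, 9, 3, 4].
  S_2 = Σ v_i α_i^2 r_i = 10·1·5 + 3·12·8 + 6·9·4 + 11·3·8 + 9·4·0 = 818 ≡ 12.
  S = (4, 3, 12) ≠ 0, so r is not a codeword (an error is present).
Step 3: locate the error. For a single error e at position i, S_ℓ = v_i·e·α_i^ℓ, so α_err = S_1/S_0.
  S_0^{−1} = 4^{−1} = 10 (mod 13), so α_err = 3·10 = 30 ≡ 4 = α_4. Error position i = 4.
  Consistency check: S_2/S_1 = 12·9 = 108 ≡ 4 = α_err ✓ (single-error assumption holds).
Step 4: error magnitude e = S_0/v_4 = S_0·∏_{j≠4}(α_4 − α_j) = 4·6 = 24 ≡ 11 (mod 13).
Step 5: correct position 4: c_4 = r_4 − e = 8 − 11 ≡ 10 (mod 13). Hence c = [5, 8, 4, 10, 0].
  Check: interpolating c through the α_i gives m(x) = 12 + 6·x (degree < 2) with m(α_i) = c_i for every i, so c is indeed a codeword.


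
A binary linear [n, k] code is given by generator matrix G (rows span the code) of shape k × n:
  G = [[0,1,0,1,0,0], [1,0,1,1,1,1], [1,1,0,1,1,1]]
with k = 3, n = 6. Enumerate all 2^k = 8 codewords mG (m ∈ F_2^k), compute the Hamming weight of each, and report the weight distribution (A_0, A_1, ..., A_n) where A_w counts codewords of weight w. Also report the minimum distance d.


Weight distribution: A_0 = 1, A_2 = 3, A_3 = 1, A_5 = 3. Minimum distance d = 2.

Enumerate all 2^3 = 8 messages m ∈ F_2^3.
For each, compute codeword c = mG in F_2^6, then tally its weight.
  m = 000 → c = 000000, weight = 0.
  m = 100 → c = 010100, weight = 2.
  m = 010 → c = 101111, weight = 5.
  m = 110 → c = 111011, weight = 5.
  m = 001 → c = 110111, weight = 5.
  m = 101 → c = 100011, weight = 3.
  m = 011 → c = 011000, weight = 2.
  m = 111 → c = 001100, weight = 2.
Tally weights:
  weight 0: 1 codewords.
  weight 2: 3 codewords.
  weight 3: 1 codewords.
  weight 5: 3 codewords.
Minimum distance d = smallest w > 0 with A_w > 0 = 2.
Sanity: Σ A_w = 8 = 2^3 = 8 ✓.


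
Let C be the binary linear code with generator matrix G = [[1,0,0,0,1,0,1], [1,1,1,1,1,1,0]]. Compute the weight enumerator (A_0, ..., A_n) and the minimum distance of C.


Weight distribution: A_0 = 1, A_3 = 1, A_5 = 1, A_6 = 1. Minimum distance d = 3.

Enumerate all 2^2 = 4 messages m ∈ F_2^2.
For each, compute codeword c = mG in F_2^7, then tally its weight.
  m = 00 → c = 0000000, weight = 0.
  m = 10 → c = 1000101, weight = 3.
  m = 01 → c = 1111110, weight = 6.
  m = 11 → c = 0111011, weight = 5.
Tally weights:
  weight 0: 1 codewords.
  weight 3: 1 codewords.
  weight 5: 1 codewords.
  weight 6: 1 codewords.
Minimum distance d = smallest w > 0 with A_w > 0 = 3.
Sanity: Σ A_w = 4 = 2^2 = 4 ✓.


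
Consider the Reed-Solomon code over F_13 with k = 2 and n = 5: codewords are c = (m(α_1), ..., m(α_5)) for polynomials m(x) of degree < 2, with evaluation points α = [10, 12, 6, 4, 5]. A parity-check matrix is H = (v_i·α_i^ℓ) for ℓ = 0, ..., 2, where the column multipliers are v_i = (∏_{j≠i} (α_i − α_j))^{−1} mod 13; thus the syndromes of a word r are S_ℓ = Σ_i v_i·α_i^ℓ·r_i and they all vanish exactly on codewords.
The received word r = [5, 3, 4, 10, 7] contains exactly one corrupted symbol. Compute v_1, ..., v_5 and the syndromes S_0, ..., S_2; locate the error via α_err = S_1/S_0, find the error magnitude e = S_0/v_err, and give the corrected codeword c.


S = (12, 1, 12), error at position 2, error magnitude e = 4, c = [5, 12, 4, 10, 7].

Step 1: column multipliers v_i = (∏_{j≠i}(α_i − α_j))^{−1} mod 13.
  i = 1 (α = 10): (10−12)(10−6)(10−4)(10−5) = (−2)·4·6·5 = −240 ≡ 7, so v_1 = 7^{−1} = 2 (mod 13).
  i = 2 (α = 12): (12−10)(12−6)(12−4)(12−5) = 2·6·8·7 = 672 ≡ 9, so v_2 = 9^{−1} = 3 (mod 13).
  i = 3 (α = 6): (6−10)(6−12)(6−4)(6−5) = (−4)·(−6)·2·1 = 48 ≡ 9, so v_3 = 9^{−1} = 3 (mod 13).
  i = 4 (α = 4): (4−10)(4−12)(4−6)(4−5) = (−6)·(−8)·(−2)·(−1) = 96 ≡ 5, so v_4 = 5^{−1} = 8 (mod 13).
  i = 5 (α = 5): (5−10)(5−12)(5−6)(5−4) = (−5)·(−7)·(−1)·1 = −35 ≡ 4, so v_5 = 4^{−1} = 10 (mod 13).
  v = [2, 3, 3, 8, 10].
Step 2: syndromes of r = [5, 3, 4, 10, 7] (all sums mod 13).
  S_0 = Σ v_i r_i = 2·5 + 3·3 + 3·4 + 8·10 + 10·7 = 181 ≡ 12.
  S_1 = Σ v_i α_i r_i = 2·10·5 + 3·12·3 + 3·6·4 + 8·4·10 + 10·5·7 = 950 ≡ 1.
  α_i^2 mod 13 = [9, 1, 10, 3, 12].
  S_2 = Σ v_i α_i^2 r_i = 2·9·5 + 3·1·3 + 3·10·4 + 8·3·10 + 10·12·7 = 1299 ≡ 12.
  S = (12, 1, 12) ≠ 0, so r is not a codeword (an error is present).
Step 3: locate the error. For a single error e at position i, S_ℓ = v_i·e·α_i^ℓ, so α_err = S_1/S_0.
  S_0^{−1} = 12^{−1} = 12 (mod 13), so α_err = 1·12 = 12 ≡ 12 = α_2. Error position i = 2.
  Consistency check: S_2/S_1 = 12·1 = 12 ≡ 12 = α_err ✓ (single-error assumption holds).
Step 4: error magnitude e = S_0/v_2 = S_0·∏_{j≠2}(α_2 − α_j) = 12·9 = 108 ≡ 4 (mod 13).
Step 5: correct position 2: c_2 = r_2 − e = 3 − 4 ≡ 12 (mod 13). Hence c = [5, 12, 4, 10, 7].
  Check: interpolating c through the α_i gives m(x) = 9 + 10·x (degree < 2) with m(α_i) = c_i for every i, so c is indeed a codeword.


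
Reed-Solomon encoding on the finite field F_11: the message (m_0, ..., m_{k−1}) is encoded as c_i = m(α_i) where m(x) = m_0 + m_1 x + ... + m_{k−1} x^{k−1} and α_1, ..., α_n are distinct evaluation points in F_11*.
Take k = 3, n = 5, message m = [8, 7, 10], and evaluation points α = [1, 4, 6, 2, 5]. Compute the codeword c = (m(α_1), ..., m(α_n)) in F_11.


c = [3, 9, 3, 7, 7]

Message polynomial: m(x) = 8 + 7·x + 10·x^2 (mod 11).
For each evaluation point α_i, compute m(α_i) mod 11:
  α_1 = 1: Horner steps 10 → 6 → 3, so m(1) = 3.
  α_2 = 4: Horner steps 10 → 3 → 9, so m(4) = 9.
  α_3 = 6: Horner steps 10 → 1 → 3, so m(6) = 3.
  α_4 = 2: Horner steps 10 → 5 → 7, so m(2) = 7.
  α_5 = 5: Horner steps 10 → 2 → 7, so m(5) = 7.
Codeword c = [3, 9, 3, 7, 7] ∈ F_11^5.


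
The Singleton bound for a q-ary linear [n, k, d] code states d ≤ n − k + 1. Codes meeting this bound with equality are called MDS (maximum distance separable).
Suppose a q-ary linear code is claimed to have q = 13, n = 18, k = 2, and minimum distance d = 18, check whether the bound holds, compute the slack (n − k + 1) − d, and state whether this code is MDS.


Singleton RHS = n − k + 1 = 17, slack = -1, bound violated (no such code; not MDS).

Singleton bound: d ≤ n − k + 1.
Here n = 18, k = 2, so n − k + 1 = 17.
Given d = 18, check d ≤ 17: NO.
Slack = (n − k + 1) − d = -1.
The slack is negative: d = 18 exceeds n − k + 1 = 17 by 1, so the Singleton bound is violated and no linear [18, 2, 18]_13 code can exist. In particular it is not MDS (MDS requires d = n − k + 1 exactly).
Description: the claimed parameters are [18, 2, 18]_13; such a code would be impossible (violates the Singleton bound).


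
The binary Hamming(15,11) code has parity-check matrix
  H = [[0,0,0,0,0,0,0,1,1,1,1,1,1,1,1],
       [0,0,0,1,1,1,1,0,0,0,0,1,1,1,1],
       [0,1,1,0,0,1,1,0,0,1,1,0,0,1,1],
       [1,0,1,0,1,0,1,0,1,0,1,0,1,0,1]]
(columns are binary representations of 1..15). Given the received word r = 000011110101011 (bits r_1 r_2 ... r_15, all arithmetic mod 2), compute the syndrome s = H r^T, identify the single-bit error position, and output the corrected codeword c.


s = (1, 0, 1, 1)^T, error position = 11, corrected codeword c = 000011110111011

Compute s = H r^T mod 2 one row at a time:
  s_1 = 1 + 0 + 1 + 0 + 1 + 0 + 1 + 1 = 5 ≡ 1 (mod 2).
  s_2 = 0 + 1 + 1 + 1 + 1 + 0 + 1 + 1 = 6 ≡ 0 (mod 2).
  s_3 = 0 + 0 + 1 + 1 + 1 + 0 + 1 + 1 = 5 ≡ 1 (mod 2).
  s_4 = 0 + 0 + 1 + 1 + 0 + 0 + 0 + 1 = 3 ≡ 1 (mod 2).
s = (1, 0, 1, 1)^T — this equals column 11 of H (binary 1011), so error is at position 11.
Correct: flip bit 11 of r = 000011110101011 to get c = 000011110111011.


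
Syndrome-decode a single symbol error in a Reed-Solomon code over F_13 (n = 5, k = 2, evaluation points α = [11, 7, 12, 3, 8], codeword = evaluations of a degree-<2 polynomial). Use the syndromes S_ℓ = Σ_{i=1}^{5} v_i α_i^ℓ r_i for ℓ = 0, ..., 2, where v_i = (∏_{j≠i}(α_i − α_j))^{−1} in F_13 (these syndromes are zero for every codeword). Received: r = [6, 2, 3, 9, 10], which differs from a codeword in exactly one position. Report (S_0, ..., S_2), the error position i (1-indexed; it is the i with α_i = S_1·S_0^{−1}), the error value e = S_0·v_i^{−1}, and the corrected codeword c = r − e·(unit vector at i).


S = (3, 7, 12), error at position 1, error magnitude e = 11, c = [8, 2, 3, 9, 10].

Step 1: column multipliers v_i = (∏_{j≠i}(α_i − α_j))^{−1} mod 13.
  i = 1 (α = 11): (11−7)(11−12)(11−3)(11−8) = 4·(−1)·8·3 = −96 ≡ 8, so v_1 = 8^{−1} = 5 (mod 13).
  i = 2 (α = 7): (7−11)(7−12)(7−3)(7−8) = (−4)·(−5)·4·(−1) = −80 ≡ 11, so v_2 = 11^{−1} = 6 (mod 13).
  i = 3 (α = 12): (12−11)(12−7)(12−3)(12−8) = 1·5·9·4 = 180 ≡ 11, so v_3 = 11^{−1} = 6 (mod 13).
  i = 4 (α = 3): (3−11)(3−7)(3−12)(3−8) = (−8)·(−4)·(−9)·(−5) = 1440 ≡ 10, so v_4 = 10^{−1} = 4 (mod 13).
  i = 5 (α = 8): (8−11)(8−7)(8−12)(8−3) = (−3)·1·(−4)·5 = 60 ≡ 8, so v_5 = 8^{−1} = 5 (mod 13).
  v = [5, 6, 6, 4, 5].
Step 2: syndromes of r = [6, 2, 3, 9, 10] (all sums mod 13).
  S_0 = Σ v_i r_i = 5·6 + 6·2 + 6·3 + 4·9 + 5·10 = 146 ≡ 3.
  S_1 = Σ v_i α_i r_i = 5·11·6 + 6·7·2 + 6·12·3 + 4·3·9 + 5·8·10 = 1138 ≡ 7.
  α_i^2 mod 13 = [4, 10, 1, 9, 12].
  S_2 = Σ v_i α_i^2 r_i = 5·4·6 + 6·10·2 + 6·1·3 + 4·9·9 + 5·12·10 = 1182 ≡ 12.
  S = (3, 7, 12) ≠ 0, so r is not a codeword (an error is present).
Step 3: locate the error. For a single error e at position i, S_ℓ = v_i·e·α_i^ℓ, so α_err = S_1/S_0.
  S_0^{−1} = 3^{−1} = 9 (mod 13), so α_err = 7·9 = 63 ≡ 11 = α_1. Error position i = 1.
  Consistency check: S_2/S_1 = 12·2 = 24 ≡ 11 = α_err ✓ (single-error assumption holds).
Step 4: error magnitude e = S_0/v_1 = S_0·∏_{j≠1}(α_1 − α_j) = 3·8 = 24 ≡ 11 (mod 13).
Step 5: correct position 1: c_1 = r_1 − e = 6 − 11 ≡ 8 (mod 13). Hence c = [8, 2, 3, 9, 10].
  Check: interpolating c through the α_i gives m(x) = 11 + 8·x (degree < 2) with m(α_i) = c_i for every i, so c is indeed a codeword.


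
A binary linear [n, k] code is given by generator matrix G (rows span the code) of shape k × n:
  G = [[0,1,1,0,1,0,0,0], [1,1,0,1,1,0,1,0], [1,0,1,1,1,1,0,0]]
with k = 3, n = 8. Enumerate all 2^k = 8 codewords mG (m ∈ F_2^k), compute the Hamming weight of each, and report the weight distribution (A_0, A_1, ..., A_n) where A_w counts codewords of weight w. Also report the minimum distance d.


Weight distribution: A_0 = 1, A_3 = 2, A_4 = 3, A_5 = 2. Minimum distance d = 3.

Enumerate all 2^3 = 8 messages m ∈ F_2^3.
For each, compute codeword c = mG in F_2^8, then tally its weight.
  m = 000 → c = 00000000, weight = 0.
  m = 100 → c = 01101000, weight = 3.
  m = 010 → c = 11011010, weight = 5.
  m = 110 → c = 10110010, weight = 4.
  m = 001 → c = 10111100, weight = 5.
  m = 101 → c = 11010100, weight = 4.
  m = 011 → c = 01100110, weight = 4.
  m = 111 → c = 00001110, weight = 3.
Tally weights:
  weight 0: 1 codewords.
  weight 3: 2 codewords.
  weight 4: 3 codewords.
  weight 5: 2 codewords.
Minimum distance d = smallest w > 0 with A_w > 0 = 3.
Sanity: Σ A_w = 8 = 2^3 = 8 ✓.


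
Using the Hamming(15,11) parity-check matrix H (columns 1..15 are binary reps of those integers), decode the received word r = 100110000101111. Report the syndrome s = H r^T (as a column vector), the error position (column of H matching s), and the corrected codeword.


s = (1, 0, 1, 0)^T, error position = 10, corrected codeword c = 100110000001111

Compute s = H r^T mod 2 one row at a time:
  s_1 = 0 + 0 + 1 + 0 + 1 + 1 + 1 + 1 = 5 ≡ 1 (mod 2).
  s_2 = 1 + 1 + 0 + 0 + 1 + 1 + 1 + 1 = 6 ≡ 0 (mod 2).
  s_3 = 0 + 0 + 0 + 0 + 1 + 0 + 1 + 1 = 3 ≡ 1 (mod 2).
  s_4 = 1 + 0 + 1 + 0 + 0 + 0 + 1 + 1 = 4 ≡ 0 (mod 2).
s = (1, 0, 1, 0)^T — this equals column 10 of H (binary 1010), so error is at position 10.
Correct: flip bit 10 of r = 100110000101111 to get c = 100110000001111.


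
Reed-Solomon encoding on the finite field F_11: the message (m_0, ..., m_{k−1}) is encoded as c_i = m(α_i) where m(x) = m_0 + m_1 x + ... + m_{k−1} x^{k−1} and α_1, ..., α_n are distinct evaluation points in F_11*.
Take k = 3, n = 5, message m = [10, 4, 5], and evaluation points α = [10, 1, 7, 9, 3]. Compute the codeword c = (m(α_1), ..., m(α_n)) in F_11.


c = [0, 8, 8, 0, 1]

Message polynomial: m(x) = 10 + 4·x + 5·x^2 (mod 11).
For each evaluation point α_i, compute m(α_i) mod 11:
  α_1 = 10: Horner steps 5 → 10 → 0, so m(10) = 0.
  α_2 = 1: Horner steps 5 → 9 → 8, so m(1) = 8.
  α_3 = 7: Horner steps 5 → 6 → 8, so m(7) = 8.
  α_4 = 9: Horner steps 5 → 5 → 0, so m(9) = 0.
  α_5 = 3: Horner steps 5 → 8 → 1, so m(3) = 1.
Codeword c = [0, 8, 8, 0, 1] ∈ F_11^5.


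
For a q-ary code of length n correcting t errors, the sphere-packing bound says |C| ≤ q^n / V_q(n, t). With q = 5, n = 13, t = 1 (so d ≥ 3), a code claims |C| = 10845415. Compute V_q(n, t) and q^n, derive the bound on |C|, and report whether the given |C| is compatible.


V_q(n, t) = 53, q^n = 1220703125, Hamming bound = 23032134, |C| = 10845415 ≤ bound (satisfied).

Step 1: Compute V_q(n, t) = Σ_{j=0}^1 C(n, j) (q−1)^j.
  j = 0: C(13,0)·(4)^0 = 1·1 = 1.
  j = 1: C(13,1)·(4)^1 = 13·4 = 52.
  V_q(n, t) = 1 + 52 = 53.
Step 2: q^n = 5^13 = 1220703125.
Step 3: Hamming bound ⌊q^n / V_q(n,t)⌋ = ⌊1220703125/53⌋ = 23032134.
Step 4: Compare |C| = 10845415 to 23032134: satisfied.
The claimed |C| lies below the Hamming bound.


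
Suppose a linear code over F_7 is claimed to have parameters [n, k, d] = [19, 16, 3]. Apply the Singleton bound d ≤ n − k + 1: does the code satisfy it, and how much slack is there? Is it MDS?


Singleton RHS = n − k + 1 = 4, slack = 1, bound satisfied, not MDS.

Singleton bound: d ≤ n − k + 1.
Here n = 19, k = 16, so n − k + 1 = 4.
Given d = 3, check d ≤ 4: YES.
Slack = (n − k + 1) − d = 1.
The code is NOT MDS (slack = 1 > 0).
Description: the claimed parameters are [19, 16, 3]_7; such a code would be non-MDS.


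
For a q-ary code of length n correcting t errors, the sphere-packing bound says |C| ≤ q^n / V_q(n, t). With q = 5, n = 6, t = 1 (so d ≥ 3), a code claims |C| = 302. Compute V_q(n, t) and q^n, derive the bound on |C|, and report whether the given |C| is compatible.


V_q(n, t) = 25, q^n = 15625, Hamming bound = 625, |C| = 302 ≤ bound (satisfied).

Step 1: Compute V_q(n, t) = Σ_{j=0}^1 C(n, j) (q−1)^j.
  j = 0: C(6,0)·(4)^0 = 1·1 = 1.
  j = 1: C(6,1)·(4)^1 = 6·4 = 24.
  V_q(n, t) = 1 + 24 = 25.
Step 2: q^n = 5^6 = 15625.
Step 3: Hamming bound ⌊q^n / V_q(n,t)⌋ = ⌊15625/25⌋ = 625.
Step 4: Compare |C| = 302 to 625: satisfied.
The claimed |C| lies below the Hamming bound.


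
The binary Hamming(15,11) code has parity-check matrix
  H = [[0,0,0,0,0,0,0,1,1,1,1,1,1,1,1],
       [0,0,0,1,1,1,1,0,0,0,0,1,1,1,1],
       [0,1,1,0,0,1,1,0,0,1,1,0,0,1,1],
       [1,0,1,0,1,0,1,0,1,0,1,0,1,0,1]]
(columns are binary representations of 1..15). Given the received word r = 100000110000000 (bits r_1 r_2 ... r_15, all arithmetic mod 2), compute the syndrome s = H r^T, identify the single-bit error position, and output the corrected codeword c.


s = (1, 1, 1, 0)^T, error position = 14, corrected codeword c = 100000110000010

Compute s = H r^T mod 2 one row at a time:
  s_1 = 1 + 0 + 0 + 0 + 0 + 0 + 0 + 0 = 1 ≡ 1 (mod 2).
  s_2 = 0 + 0 + 0 + 1 + 0 + 0 + 0 + 0 = 1 ≡ 1 (mod 2).
  s_3 = 0 + 0 + 0 + 1 + 0 + 0 + 0 + 0 = 1 ≡ 1 (mod 2).
  s_4 = 1 + 0 + 0 + 1 + 0 + 0 + 0 + 0 = 2 ≡ 0 (mod 2).
s = (1, 1, 1, 0)^T — this equals column 14 of H (binary 1110), so error is at position 14.
Correct: flip bit 14 of r = 100000110000000 to get c = 100000110000010.


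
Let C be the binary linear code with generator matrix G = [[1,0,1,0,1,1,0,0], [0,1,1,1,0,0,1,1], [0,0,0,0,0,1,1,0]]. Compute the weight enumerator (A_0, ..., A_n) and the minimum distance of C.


Weight distribution: A_0 = 1, A_2 = 1, A_4 = 2, A_5 = 3, A_7 = 1. Minimum distance d = 2.

Enumerate all 2^3 = 8 messages m ∈ F_2^3.
For each, compute codeword c = mG in F_2^8, then tally its weight.
  m = 000 → c = 00000000, weight = 0.
  m = 100 → c = 10101100, weight = 4.
  m = 010 → c = 01110011, weight = 5.
  m = 110 → c = 11011111, weight = 7.
  m = 001 → c = 00000110, weight = 2.
  m = 101 → c = 10101010, weight = 4.
  m = 011 → c = 01110101, weight = 5.
  m = 111 → c = 11011001, weight = 5.
Tally weights:
  weight 0: 1 codewords.
  weight 2: 1 codewords.
  weight 4: 2 codewords.
  weight 5: 3 codewords.
  weight 7: 1 codewords.
Minimum distance d = smallest w > 0 with A_w > 0 = 2.
Sanity: Σ A_w = 8 = 2^3 = 8 ✓.


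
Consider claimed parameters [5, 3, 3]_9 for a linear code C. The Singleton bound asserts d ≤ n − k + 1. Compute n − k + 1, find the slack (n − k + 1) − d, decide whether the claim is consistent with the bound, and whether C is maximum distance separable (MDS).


Singleton RHS = n − k + 1 = 3, slack = 0, bound satisfied, MDS.

Singleton bound: d ≤ n − k + 1.
Here n = 5, k = 3, so n − k + 1 = 3.
Given d = 3, check d ≤ 3: YES.
Slack = (n − k + 1) − d = 0.
The code is MDS (slack = 0).
Description: the claimed parameters are [5, 3, 3]_9; such a code would be MDS (meets Singleton bound).


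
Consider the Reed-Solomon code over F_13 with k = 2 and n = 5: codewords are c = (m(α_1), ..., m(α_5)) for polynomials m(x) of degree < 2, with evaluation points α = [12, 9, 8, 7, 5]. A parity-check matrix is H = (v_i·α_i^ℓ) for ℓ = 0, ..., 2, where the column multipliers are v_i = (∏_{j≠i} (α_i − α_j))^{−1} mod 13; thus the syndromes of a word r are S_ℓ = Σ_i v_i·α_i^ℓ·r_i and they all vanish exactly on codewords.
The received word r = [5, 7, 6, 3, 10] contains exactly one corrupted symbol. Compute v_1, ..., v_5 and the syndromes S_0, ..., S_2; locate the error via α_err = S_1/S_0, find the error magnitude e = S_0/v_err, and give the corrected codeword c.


S = (12, 4, 10), error at position 2, error magnitude e = 11, c = [5, 9, 6, 3, 10].

Step 1: column multipliers v_i = (∏_{j≠i}(α_i − α_j))^{−1} mod 13.
  i = 1 (α = 12): (12−9)(12−8)(12−7)(12−5) = 3·4·5·7 = 420 ≡ 4, so v_1 = 4^{−1} = 10 (mod 13).
  i = 2 (α = 9): (9−12)(9−8)(9−7)(9−5) = (−3)·1·2·4 = −24 ≡ 2, so v_2 = 2^{−1} = 7 (mod 13).
  i = 3 (α = 8): (8−12)(8−9)(8−7)(8−5) = (−4)·(−1)·1·3 = 12 ≡ 12, so v_3 = 12^{−1} = 12 (mod 13).
  i = 4 (α = 7): (7−12)(7−9)(7−8)(7−5) = (−5)·(−2)·(−1)·2 = −20 ≡ 6, so v_4 = 6^{−1} = 11 (mod 13).
  i = 5 (α = 5): (5−12)(5−9)(5−8)(5−7) = (−7)·(−4)·(−3)·(−2) = 168 ≡ 12, so v_5 = 12^{−1} = 12 (mod 13).
  v = [10, 7, 12, 11, 12].
Step 2: syndromes of r = [5, 7, 6, 3, 10] (all sums mod 13).
  S_0 = Σ v_i r_i = 10·5 + 7·7 + 12·6 + 11·3 + 12·10 = 324 ≡ 12.
  S_1 = Σ v_i α_i r_i = 10·12·5 + 7·9·7 + 12·8·6 + 11·7·3 + 12·5·10 = 2448 ≡ 4.
  α_i^2 mod 13 = [1, 3, 12, 10, 12].
  S_2 = Σ v_i α_i^2 r_i = 10·1·5 + 7·3·7 + 12·12·6 + 11·10·3 + 12·12·10 = 2831 ≡ 10.
  S = (12, 4, 10) ≠ 0, so r is not a codeword (an error is present).
Step 3: locate the error. For a single error e at position i, S_ℓ = v_i·e·α_i^ℓ, so α_err = S_1/S_0.
  S_0^{−1} = 12^{−1} = 12 (mod 13), so α_err = 4·12 = 48 ≡ 9 = α_2. Error position i = 2.
  Consistency check: S_2/S_1 = 10·10 = 100 ≡ 9 = α_err ✓ (single-error assumption holds).
Step 4: error magnitude e = S_0/v_2 = S_0·∏_{j≠2}(α_2 − α_j) = 12·2 = 24 ≡ 11 (mod 13).
Step 5: correct position 2: c_2 = r_2 − e = 7 − 11 ≡ 9 (mod 13). Hence c = [5, 9, 6, 3, 10].
  Check: interpolating c through the α_i gives m(x) = 8 + 3·x (degree < 2) with m(α_i) = c_i for every i, so c is indeed a codeword.


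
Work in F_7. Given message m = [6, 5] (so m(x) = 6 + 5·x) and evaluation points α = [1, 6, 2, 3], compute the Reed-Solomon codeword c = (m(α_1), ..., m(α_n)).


c = [4, 1, 2, 0]

Message polynomial: m(x) = 6 + 5·x (mod 7).
For each evaluation point α_i, compute m(α_i) mod 7:
  α_1 = 1: Horner steps 5 → 4, so m(1) = 4.
  α_2 = 6: Horner steps 5 → 1, so m(6) = 1.
  α_3 = 2: Horner steps 5 → 2, so m(2) = 2.
  α_4 = 3: Horner steps 5 → 0, so m(3) = 0.
Codeword c = [4, 1, 2, 0] ∈ F_7^4.


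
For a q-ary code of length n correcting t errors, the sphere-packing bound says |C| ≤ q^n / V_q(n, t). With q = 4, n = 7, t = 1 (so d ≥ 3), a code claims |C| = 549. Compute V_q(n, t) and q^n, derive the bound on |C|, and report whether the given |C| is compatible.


V_q(n, t) = 22, q^n = 16384, Hamming bound = 744, |C| = 549 ≤ bound (satisfied).

Step 1: Compute V_q(n, t) = Σ_{j=0}^1 C(n, j) (q−1)^j.
  j = 0: C(7,0)·(3)^0 = 1·1 = 1.
  j = 1: C(7,1)·(3)^1 = 7·3 = 21.
  V_q(n, t) = 1 + 21 = 22.
Step 2: q^n = 4^7 = 16384.
Step 3: Hamming bound ⌊q^n / V_q(n,t)⌋ = ⌊16384/22⌋ = 744.
Step 4: Compare |C| = 549 to 744: satisfied.
The claimed |C| lies below the Hamming bound.


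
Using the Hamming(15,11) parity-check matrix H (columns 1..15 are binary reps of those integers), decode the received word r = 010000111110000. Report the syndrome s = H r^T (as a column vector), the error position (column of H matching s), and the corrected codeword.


s = (0, 1, 0, 1)^T, error position = 5, corrected codeword c = 010010111110000

Compute s = H r^T mod 2 one row at a time:
  s_1 = 1 + 1 + 1 + 1 + 0 + 0 + 0 + 0 = 4 ≡ 0 (mod 2).
  s_2 = 0 + 0 + 0 + 1 + 0 + 0 + 0 + 0 = 1 ≡ 1 (mod 2).
  s_3 = 1 + 0 + 0 + 1 + 1 + 1 + 0 + 0 = 4 ≡ 0 (mod 2).
  s_4 = 0 + 0 + 0 + 1 + 1 + 1 + 0 + 0 = 3 ≡ 1 (mod 2).
s = (0, 1, 0, 1)^T — this equals column 5 of H (binary 0101), so error is at position 5.
Correct: flip bit 5 of r = 010000111110000 to get c = 010010111110000.


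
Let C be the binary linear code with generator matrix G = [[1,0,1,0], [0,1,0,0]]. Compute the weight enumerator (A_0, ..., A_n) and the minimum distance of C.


Weight distribution: A_0 = 1, A_1 = 1, A_2 = 1, A_3 = 1. Minimum distance d = 1.

Enumerate all 2^2 = 4 messages m ∈ F_2^2.
For each, compute codeword c = mG in F_2^4, then tally its weight.
  m = 00 → c = 0000, weight = 0.
  m = 10 → c = 1010, weight = 2.
  m = 01 → c = 0100, weight = 1.
  m = 11 → c = 1110, weight = 3.
Tally weights:
  weight 0: 1 codewords.
  weight 1: 1 codewords.
  weight 2: 1 codewords.
  weight 3: 1 codewords.
Minimum distance d = smallest w > 0 with A_w > 0 = 1.
Sanity: Σ A_w = 4 = 2^2 = 4 ✓.


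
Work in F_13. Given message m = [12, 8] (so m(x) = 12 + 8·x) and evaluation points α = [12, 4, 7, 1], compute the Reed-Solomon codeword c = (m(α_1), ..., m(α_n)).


c = [4, 5, 3, 7]

Message polynomial: m(x) = 12 + 8·x (mod 13).
For each evaluation point α_i, compute m(α_i) mod 13:
  α_1 = 12: Horner steps 8 → 4, so m(12) = 4.
  α_2 = 4: Horner steps 8 → 5, so m(4) = 5.
  α_3 = 7: Horner steps 8 → 3, so m(7) = 3.
  α_4 = 1: Horner steps 8 → 7, so m(1) = 7.
Codeword c = [4, 5, 3, 7] ∈ F_13^4.


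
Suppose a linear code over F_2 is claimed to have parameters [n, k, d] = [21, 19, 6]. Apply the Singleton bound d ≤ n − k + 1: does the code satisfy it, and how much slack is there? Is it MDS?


Singleton RHS = n − k + 1 = 3, slack = -3, bound violated (no such code; not MDS).

Singleton bound: d ≤ n − k + 1.
Here n = 21, k = 19, so n − k + 1 = 3.
Given d = 6, check d ≤ 3: NO.
Slack = (n − k + 1) − d = -3.
The slack is negative: d = 6 exceeds n − k + 1 = 3 by 3, so the Singleton bound is violated and no linear [21, 19, 6]_2 code can exist. In particular it is not MDS (MDS requires d = n − k + 1 exactly).
Description: the claimed parameters are [21, 19, 6]_2; such a code would be impossible (violates the Singleton bound).


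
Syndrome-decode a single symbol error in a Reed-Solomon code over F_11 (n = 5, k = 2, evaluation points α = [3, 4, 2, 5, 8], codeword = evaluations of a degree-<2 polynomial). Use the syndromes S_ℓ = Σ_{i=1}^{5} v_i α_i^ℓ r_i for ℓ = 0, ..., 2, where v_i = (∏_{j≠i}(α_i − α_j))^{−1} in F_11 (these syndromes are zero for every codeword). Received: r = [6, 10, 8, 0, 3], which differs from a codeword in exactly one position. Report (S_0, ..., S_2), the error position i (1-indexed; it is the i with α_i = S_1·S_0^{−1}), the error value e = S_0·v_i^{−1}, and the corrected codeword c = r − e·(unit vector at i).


S = (8, 2, 6), error at position 1, error magnitude e = 8, c = [9, 10, 8, 0, 3].

Step 1: column multipliers v_i = (∏_{j≠i}(α_i − α_j))^{−1} mod 11.
  i = 1 (α = 3): (3−4)(3−2)(3−5)(3−8) = (−1)·1·(−2)·(−5) = −10 ≡ 1, so v_1 = 1^{−1} = 1 (mod 11).
  i = 2 (α = 4): (4−3)(4−2)(4−5)(4−8) = 1·2·(−1)·(−4) = 8 ≡ 8, so v_2 = 8^{−1} = 7 (mod 11).
  i = 3 (α = 2): (2−3)(2−4)(2−5)(2−8) = (−1)·(−2)·(−3)·(−6) = 36 ≡ 3, so v_3 = 3^{−1} = 4 (mod 11).
  i = 4 (α = 5): (5−3)(5−4)(5−2)(5−8) = 2·1·3·(−3) = −18 ≡ 4, so v_4 = 4^{−1} = 3 (mod 11).
  i = 5 (α = 8): (8−3)(8−4)(8−2)(8−5) = 5·4·6·3 = 360 ≡ 8, so v_5 = 8^{−1} = 7 (mod 11).
  v = [1, 7, 4, 3, 7].
Step 2: syndromes of r = [6, 10, 8, 0, 3] (all sums mod 11).
  S_0 = Σ v_i r_i = 1·6 + 7·10 + 4·8 + 3·0 + 7·3 = 129 ≡ 8.
  S_1 = Σ v_i α_i r_i = 1·3·6 + 7·4·10 + 4·2·8 + 3·5·0 + 7·8·3 = 530 ≡ 2.
  α_i^2 mod 11 = [9, 5, 4, 3, 9].
  S_2 = Σ v_i α_i^2 r_i = 1·9·6 + 7·5·10 + 4·4·8 + 3·3·0 + 7·9·3 = 721 ≡ 6.
  S = (8, 2, 6) ≠ 0, so r is not a codeword (an error is present).
Step 3: locate the error. For a single error e at position i, S_ℓ = v_i·e·α_i^ℓ, so α_err = S_1/S_0.
  S_0^{−1} = 8^{−1} = 7 (mod 11), so α_err = 2·7 = 14 ≡ 3 = α_1. Error position i = 1.
  Consistency check: S_2/S_1 = 6·6 = 36 ≡ 3 = α_err ✓ (single-error assumption holds).
Step 4: error magnitude e = S_0/v_1 = S_0·∏_{j≠1}(α_1 − α_j) = 8·1 = 8 ≡ 8 (mod 11).
Step 5: correct position 1: c_1 = r_1 − e = 6 − 8 ≡ 9 (mod 11). Hence c = [9, 10, 8, 0, 3].
  Check: interpolating c through the α_i gives m(x) = 6 + 1·x (degree < 2) with m(α_i) = c_i for every i, so c is indeed a codeword.
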